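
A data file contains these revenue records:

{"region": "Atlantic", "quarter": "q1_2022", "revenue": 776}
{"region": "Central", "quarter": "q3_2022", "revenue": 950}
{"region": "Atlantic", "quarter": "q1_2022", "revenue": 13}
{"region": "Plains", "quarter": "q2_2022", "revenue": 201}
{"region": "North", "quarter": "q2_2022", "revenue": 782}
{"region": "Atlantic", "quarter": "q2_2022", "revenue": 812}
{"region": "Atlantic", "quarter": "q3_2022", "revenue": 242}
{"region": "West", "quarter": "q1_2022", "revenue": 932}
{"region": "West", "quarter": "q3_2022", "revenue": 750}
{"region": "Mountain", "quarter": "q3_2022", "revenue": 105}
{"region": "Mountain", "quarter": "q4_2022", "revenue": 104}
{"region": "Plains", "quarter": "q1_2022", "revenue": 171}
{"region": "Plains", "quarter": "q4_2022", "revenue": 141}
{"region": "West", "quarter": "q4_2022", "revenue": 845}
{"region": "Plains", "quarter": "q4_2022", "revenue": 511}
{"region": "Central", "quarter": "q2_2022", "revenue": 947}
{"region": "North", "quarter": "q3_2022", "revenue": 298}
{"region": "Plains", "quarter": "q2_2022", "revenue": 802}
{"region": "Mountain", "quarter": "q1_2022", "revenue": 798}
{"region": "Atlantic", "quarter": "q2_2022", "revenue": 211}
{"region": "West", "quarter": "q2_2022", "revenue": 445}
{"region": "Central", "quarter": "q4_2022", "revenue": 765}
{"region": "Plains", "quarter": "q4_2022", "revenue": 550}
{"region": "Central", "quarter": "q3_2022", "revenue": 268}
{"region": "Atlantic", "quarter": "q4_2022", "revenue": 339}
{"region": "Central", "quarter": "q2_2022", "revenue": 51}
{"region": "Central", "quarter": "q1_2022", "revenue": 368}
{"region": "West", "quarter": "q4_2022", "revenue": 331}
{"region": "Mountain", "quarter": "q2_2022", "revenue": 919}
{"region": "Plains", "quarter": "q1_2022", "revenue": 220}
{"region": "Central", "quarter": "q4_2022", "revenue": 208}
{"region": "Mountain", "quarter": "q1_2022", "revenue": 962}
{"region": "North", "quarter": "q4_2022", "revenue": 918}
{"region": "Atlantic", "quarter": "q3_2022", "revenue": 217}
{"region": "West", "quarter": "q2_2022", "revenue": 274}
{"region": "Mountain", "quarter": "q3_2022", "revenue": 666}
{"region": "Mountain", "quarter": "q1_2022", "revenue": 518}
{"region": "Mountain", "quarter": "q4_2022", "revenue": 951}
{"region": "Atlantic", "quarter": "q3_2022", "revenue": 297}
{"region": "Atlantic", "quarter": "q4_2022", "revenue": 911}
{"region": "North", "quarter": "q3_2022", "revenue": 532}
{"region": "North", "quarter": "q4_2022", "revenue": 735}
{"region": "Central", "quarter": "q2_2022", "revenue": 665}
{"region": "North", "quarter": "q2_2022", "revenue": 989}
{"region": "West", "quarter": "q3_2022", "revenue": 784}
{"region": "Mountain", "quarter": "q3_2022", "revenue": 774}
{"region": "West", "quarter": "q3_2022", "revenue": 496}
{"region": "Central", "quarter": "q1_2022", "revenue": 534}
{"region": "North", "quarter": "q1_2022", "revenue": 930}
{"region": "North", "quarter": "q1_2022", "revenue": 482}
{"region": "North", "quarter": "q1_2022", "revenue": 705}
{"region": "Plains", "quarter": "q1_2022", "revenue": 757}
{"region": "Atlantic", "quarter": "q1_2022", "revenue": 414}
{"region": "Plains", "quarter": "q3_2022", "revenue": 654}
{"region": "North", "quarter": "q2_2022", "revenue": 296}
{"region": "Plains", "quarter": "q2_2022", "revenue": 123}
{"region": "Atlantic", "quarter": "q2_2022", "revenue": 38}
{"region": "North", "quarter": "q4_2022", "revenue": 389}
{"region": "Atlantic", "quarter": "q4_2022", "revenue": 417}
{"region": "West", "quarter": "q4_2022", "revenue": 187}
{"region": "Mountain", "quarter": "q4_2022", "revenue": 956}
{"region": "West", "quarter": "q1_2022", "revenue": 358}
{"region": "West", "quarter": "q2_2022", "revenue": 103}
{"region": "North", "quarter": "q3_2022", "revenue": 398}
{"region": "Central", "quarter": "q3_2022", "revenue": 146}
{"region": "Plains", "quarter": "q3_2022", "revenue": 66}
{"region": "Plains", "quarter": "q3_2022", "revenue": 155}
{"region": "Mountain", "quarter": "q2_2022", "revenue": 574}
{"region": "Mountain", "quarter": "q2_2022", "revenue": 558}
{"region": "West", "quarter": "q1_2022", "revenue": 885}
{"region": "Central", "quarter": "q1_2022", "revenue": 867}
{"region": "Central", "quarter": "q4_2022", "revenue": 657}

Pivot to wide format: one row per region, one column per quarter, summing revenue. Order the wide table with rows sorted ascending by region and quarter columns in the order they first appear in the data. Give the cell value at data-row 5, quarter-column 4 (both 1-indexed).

1202

With rows sorted ascending by region, row 5 is region=Plains. quarter columns in first-appearance order: q1_2022, q3_2022, q2_2022, q4_2022; column 4 is q4_2022.
Long rows with region=Plains, quarter=q4_2022: 141 + 511 + 550 = 1202.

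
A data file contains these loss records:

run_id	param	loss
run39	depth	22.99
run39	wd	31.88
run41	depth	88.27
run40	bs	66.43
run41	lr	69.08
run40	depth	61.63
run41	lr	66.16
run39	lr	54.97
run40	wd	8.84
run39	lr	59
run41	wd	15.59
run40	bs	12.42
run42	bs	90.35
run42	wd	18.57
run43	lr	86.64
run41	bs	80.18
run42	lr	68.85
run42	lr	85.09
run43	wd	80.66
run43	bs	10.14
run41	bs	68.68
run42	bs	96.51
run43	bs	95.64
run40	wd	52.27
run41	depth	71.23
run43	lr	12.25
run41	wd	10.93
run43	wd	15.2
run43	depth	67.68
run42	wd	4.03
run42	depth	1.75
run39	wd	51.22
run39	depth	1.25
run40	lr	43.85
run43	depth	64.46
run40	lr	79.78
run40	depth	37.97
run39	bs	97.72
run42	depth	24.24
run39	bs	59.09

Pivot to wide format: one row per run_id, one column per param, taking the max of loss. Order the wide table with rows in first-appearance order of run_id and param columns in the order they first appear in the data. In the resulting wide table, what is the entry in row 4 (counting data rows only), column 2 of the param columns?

18.57

With rows in first-appearance order of run_id, row 4 is run_id=run42. param columns in first-appearance order: depth, wd, bs, lr; column 2 is wd.
Long rows with run_id=run42, param=wd: max(18.57, 4.03) = 18.57.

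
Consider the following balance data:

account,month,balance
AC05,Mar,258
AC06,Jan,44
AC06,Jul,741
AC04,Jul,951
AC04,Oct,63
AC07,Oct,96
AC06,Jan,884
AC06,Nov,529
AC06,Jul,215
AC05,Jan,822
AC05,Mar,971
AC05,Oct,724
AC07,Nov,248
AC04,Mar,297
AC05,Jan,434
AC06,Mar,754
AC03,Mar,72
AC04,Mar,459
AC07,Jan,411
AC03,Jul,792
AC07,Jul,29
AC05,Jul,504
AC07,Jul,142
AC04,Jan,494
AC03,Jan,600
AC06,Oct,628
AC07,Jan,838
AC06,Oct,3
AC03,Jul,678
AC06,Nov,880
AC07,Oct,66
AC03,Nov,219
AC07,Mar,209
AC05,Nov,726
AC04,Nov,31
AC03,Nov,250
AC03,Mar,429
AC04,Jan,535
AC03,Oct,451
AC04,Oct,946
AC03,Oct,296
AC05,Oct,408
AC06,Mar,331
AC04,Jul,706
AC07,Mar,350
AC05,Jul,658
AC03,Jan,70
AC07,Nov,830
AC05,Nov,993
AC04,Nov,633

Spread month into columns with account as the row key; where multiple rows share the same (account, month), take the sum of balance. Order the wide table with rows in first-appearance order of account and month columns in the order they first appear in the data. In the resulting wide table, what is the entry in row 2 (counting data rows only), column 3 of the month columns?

With rows in first-appearance order of account, row 2 is account=AC06. month columns in first-appearance order: Mar, Jan, Jul, Oct, Nov; column 3 is Jul.
Long rows with account=AC06, month=Jul: 741 + 215 = 956.

956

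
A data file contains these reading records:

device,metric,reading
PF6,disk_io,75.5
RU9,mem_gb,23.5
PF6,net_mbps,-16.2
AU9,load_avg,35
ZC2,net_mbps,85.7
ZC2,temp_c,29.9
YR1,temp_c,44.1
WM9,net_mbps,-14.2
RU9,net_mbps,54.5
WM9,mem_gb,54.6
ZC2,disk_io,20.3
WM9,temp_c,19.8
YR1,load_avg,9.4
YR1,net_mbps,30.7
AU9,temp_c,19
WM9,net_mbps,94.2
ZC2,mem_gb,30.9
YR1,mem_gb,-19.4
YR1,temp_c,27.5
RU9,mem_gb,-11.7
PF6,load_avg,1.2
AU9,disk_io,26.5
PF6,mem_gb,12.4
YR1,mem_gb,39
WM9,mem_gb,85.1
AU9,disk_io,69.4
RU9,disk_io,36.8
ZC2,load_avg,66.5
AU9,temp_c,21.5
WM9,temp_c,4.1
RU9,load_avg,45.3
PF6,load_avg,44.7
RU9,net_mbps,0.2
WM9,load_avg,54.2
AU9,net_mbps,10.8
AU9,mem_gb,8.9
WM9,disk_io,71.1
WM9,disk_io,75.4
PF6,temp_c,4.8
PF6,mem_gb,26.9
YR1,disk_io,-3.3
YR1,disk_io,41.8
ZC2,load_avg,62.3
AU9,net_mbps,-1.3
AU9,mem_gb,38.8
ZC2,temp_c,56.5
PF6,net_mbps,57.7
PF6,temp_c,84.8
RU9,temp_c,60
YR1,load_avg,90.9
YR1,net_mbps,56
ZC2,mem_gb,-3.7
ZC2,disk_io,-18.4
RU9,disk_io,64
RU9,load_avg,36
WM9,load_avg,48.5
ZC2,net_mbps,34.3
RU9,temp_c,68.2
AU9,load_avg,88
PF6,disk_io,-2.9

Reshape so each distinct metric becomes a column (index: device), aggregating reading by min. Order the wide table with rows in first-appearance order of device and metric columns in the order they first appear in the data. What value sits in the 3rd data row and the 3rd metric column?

With rows in first-appearance order of device, row 3 is device=AU9. metric columns in first-appearance order: disk_io, mem_gb, net_mbps, load_avg, temp_c; column 3 is net_mbps.
Long rows with device=AU9, metric=net_mbps: min(10.8, -1.3) = -1.3.

-1.3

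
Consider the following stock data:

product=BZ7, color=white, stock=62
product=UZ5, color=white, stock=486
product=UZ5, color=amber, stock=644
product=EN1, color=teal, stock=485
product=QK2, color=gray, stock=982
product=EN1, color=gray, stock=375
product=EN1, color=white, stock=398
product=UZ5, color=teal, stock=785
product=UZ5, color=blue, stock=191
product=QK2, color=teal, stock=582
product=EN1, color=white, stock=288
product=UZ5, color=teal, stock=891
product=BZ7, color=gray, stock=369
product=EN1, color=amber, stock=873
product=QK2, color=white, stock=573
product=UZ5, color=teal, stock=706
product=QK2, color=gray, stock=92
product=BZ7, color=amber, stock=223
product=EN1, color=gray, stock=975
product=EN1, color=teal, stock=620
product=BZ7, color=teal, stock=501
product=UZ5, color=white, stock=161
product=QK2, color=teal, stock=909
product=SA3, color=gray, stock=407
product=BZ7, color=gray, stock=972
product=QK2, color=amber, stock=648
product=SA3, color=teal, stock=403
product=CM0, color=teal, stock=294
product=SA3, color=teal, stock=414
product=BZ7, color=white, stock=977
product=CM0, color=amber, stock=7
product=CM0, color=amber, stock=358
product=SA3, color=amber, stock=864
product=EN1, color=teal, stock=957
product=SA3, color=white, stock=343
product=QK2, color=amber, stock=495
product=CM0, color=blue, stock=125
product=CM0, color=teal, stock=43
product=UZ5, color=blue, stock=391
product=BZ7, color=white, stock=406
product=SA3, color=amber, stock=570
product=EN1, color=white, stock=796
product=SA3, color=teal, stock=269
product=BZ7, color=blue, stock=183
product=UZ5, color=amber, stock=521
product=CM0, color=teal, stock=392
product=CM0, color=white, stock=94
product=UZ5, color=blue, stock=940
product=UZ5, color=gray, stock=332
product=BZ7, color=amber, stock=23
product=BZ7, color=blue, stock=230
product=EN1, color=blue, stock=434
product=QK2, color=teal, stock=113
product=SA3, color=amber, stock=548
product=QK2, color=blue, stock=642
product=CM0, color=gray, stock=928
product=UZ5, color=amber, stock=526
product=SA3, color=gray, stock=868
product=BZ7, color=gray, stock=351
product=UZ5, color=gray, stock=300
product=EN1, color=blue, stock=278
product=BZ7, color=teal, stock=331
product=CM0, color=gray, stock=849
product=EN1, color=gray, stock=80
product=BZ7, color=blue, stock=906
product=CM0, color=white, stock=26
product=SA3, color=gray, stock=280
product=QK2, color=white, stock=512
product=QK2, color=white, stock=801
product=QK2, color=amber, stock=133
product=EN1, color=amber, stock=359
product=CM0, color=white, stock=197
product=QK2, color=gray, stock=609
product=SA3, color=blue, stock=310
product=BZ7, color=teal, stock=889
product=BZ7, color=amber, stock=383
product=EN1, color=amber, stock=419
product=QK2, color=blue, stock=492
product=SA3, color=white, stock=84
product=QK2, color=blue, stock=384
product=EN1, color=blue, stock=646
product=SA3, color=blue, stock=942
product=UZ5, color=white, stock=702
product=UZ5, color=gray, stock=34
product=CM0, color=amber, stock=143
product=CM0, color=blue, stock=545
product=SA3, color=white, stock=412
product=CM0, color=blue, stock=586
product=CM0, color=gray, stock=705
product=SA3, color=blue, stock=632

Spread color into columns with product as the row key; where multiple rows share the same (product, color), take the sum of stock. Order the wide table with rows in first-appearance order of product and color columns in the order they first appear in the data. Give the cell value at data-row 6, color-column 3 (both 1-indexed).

With rows in first-appearance order of product, row 6 is product=CM0. color columns in first-appearance order: white, amber, teal, gray, blue; column 3 is teal.
Long rows with product=CM0, color=teal: 294 + 43 + 392 = 729.

729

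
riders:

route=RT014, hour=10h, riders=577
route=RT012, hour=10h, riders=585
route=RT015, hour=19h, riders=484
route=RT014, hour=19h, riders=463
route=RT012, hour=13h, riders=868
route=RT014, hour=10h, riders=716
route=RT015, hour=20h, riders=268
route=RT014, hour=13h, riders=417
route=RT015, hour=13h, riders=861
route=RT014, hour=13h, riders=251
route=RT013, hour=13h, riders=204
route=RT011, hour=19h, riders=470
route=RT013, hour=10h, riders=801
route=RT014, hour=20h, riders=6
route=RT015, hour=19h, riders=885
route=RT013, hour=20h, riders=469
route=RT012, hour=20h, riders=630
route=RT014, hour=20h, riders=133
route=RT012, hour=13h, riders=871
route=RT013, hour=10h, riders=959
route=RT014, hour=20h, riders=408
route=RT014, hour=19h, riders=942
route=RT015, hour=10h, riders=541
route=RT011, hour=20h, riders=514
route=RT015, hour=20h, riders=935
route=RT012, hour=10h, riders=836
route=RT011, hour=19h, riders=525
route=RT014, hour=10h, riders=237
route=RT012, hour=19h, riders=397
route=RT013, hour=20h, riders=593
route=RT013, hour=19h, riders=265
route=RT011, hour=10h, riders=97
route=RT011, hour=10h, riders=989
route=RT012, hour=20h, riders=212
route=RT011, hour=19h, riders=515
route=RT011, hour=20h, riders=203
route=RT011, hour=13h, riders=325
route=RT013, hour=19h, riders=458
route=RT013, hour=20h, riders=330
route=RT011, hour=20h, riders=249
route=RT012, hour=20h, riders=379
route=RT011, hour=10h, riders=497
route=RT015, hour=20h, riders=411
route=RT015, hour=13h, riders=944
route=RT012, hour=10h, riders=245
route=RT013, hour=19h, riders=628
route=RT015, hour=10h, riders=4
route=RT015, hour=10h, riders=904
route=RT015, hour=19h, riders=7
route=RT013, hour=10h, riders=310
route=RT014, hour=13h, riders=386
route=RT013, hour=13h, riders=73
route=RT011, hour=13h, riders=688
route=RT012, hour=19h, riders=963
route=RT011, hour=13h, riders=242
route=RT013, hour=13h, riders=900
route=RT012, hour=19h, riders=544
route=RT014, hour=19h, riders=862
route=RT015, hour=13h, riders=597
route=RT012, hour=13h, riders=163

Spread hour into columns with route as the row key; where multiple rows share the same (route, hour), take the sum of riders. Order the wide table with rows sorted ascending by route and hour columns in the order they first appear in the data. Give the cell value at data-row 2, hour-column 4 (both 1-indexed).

With rows sorted ascending by route, row 2 is route=RT012. hour columns in first-appearance order: 10h, 19h, 13h, 20h; column 4 is 20h.
Long rows with route=RT012, hour=20h: 630 + 212 + 379 = 1221.

1221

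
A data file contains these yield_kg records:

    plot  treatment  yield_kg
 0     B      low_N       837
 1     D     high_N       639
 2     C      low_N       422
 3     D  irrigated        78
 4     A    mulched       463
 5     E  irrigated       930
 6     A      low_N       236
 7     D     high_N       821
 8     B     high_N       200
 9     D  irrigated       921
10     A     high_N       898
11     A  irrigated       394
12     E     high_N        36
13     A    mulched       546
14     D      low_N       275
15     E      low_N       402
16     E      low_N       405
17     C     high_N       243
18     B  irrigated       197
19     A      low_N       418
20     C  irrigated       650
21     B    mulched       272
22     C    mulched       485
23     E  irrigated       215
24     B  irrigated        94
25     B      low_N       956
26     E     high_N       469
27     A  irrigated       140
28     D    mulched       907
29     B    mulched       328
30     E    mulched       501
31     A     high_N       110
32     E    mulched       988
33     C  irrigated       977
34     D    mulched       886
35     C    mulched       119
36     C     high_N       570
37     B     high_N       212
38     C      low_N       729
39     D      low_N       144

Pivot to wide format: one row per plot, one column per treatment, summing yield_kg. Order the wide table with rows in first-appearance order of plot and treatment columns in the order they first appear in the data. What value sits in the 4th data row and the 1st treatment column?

With rows in first-appearance order of plot, row 4 is plot=A. treatment columns in first-appearance order: low_N, high_N, irrigated, mulched; column 1 is low_N.
Long rows with plot=A, treatment=low_N: 236 + 418 = 654.

654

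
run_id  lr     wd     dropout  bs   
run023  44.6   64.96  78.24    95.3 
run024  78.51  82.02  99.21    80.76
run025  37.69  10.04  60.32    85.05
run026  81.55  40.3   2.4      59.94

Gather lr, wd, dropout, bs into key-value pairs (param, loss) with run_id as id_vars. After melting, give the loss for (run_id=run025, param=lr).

37.69

Unpivoting turns each (run_id, wide-column) pair into one long row.
The wide cell at row run025, column lr holds 37.69, so the long row (run025, lr) has loss=37.69.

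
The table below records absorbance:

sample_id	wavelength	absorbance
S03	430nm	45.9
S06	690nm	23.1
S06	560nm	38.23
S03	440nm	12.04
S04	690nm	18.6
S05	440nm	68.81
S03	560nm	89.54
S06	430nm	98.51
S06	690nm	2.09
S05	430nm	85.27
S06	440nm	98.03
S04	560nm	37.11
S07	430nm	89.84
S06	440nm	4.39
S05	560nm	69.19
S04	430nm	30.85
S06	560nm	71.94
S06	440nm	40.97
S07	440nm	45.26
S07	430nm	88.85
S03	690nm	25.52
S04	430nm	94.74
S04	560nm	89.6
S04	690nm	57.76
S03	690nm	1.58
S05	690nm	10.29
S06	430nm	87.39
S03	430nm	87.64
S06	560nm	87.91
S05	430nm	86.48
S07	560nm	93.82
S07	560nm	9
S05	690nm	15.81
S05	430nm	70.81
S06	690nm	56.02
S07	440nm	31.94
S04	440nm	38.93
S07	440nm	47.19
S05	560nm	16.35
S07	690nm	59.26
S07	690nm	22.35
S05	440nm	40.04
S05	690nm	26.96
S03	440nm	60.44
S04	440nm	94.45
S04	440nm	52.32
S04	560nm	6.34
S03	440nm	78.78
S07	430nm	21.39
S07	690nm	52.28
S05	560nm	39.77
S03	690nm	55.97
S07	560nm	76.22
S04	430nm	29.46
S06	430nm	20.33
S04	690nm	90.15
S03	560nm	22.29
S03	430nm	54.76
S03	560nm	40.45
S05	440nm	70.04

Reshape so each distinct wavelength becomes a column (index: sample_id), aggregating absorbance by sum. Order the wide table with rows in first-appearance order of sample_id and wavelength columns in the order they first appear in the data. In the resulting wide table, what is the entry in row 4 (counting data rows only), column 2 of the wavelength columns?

With rows in first-appearance order of sample_id, row 4 is sample_id=S05. wavelength columns in first-appearance order: 430nm, 690nm, 560nm, 440nm; column 2 is 690nm.
Long rows with sample_id=S05, wavelength=690nm: 10.29 + 15.81 + 26.96 = 53.06.

53.06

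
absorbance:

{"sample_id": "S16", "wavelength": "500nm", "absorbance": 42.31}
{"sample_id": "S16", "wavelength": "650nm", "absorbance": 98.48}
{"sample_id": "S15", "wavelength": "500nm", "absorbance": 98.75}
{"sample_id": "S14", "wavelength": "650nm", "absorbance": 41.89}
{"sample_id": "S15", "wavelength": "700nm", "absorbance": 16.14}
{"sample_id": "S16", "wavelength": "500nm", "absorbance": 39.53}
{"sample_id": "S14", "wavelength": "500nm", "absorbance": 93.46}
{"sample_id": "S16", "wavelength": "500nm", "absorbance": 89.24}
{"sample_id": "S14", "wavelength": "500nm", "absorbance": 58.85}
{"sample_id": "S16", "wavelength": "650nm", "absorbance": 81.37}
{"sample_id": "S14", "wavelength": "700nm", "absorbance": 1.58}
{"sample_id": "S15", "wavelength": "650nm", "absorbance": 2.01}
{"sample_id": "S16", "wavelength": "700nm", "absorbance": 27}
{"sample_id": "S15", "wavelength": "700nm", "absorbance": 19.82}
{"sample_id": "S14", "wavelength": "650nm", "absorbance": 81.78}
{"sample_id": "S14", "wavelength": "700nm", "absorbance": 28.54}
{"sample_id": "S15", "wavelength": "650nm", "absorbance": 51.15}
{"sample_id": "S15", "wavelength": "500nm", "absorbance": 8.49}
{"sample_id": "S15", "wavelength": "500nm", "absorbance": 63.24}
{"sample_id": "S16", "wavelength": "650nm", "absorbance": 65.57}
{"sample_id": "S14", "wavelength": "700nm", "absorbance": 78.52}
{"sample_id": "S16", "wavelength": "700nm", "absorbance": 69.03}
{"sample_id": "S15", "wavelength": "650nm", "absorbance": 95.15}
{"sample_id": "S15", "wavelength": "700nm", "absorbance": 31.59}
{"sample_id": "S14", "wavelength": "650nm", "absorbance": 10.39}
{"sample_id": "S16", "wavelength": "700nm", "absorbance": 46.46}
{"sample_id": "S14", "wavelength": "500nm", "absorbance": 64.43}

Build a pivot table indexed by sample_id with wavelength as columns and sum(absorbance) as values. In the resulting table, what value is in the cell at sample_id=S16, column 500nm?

Rows with sample_id=S16 and wavelength=500nm: absorbance values are 42.31, 39.53, 89.24.
42.31 + 39.53 + 89.24 = 171.08.

171.08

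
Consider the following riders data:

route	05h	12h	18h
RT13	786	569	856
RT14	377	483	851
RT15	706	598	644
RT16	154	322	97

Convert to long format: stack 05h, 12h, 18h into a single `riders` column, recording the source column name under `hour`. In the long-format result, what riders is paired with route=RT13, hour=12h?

Unpivoting turns each (route, wide-column) pair into one long row.
The wide cell at row RT13, column 12h holds 569, so the long row (RT13, 12h) has riders=569.

569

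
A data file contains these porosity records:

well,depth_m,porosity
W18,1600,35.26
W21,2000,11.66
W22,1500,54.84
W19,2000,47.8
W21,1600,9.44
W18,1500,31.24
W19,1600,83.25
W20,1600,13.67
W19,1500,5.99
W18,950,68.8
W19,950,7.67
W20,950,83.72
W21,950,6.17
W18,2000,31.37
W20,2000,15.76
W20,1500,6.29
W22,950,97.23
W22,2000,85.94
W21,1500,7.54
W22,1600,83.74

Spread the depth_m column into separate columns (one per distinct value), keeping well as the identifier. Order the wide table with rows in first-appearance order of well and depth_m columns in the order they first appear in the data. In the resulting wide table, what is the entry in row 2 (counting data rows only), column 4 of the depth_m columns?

6.17

With rows in first-appearance order of well, row 2 is well=W21. depth_m columns in first-appearance order: 1600, 2000, 1500, 950; column 4 is 950.
Long rows with well=W21, depth_m=950: porosity = 6.17.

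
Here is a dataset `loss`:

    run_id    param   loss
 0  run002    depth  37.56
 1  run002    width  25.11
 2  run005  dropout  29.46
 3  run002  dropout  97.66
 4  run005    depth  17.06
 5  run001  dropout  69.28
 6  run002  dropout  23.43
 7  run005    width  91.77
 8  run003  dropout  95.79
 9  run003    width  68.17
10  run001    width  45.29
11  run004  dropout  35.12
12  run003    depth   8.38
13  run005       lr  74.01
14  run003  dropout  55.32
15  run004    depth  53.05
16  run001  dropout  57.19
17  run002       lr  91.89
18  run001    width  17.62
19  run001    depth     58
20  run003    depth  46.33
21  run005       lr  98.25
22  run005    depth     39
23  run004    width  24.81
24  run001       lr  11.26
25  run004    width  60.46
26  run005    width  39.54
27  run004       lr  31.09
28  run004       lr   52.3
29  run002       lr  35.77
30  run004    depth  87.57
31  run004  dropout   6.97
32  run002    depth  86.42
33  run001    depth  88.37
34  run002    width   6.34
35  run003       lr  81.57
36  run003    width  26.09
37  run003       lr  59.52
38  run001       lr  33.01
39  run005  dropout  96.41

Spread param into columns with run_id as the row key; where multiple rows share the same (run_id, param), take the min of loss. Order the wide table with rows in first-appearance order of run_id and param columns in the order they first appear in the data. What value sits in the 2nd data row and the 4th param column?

74.01

With rows in first-appearance order of run_id, row 2 is run_id=run005. param columns in first-appearance order: depth, width, dropout, lr; column 4 is lr.
Long rows with run_id=run005, param=lr: min(74.01, 98.25) = 74.01.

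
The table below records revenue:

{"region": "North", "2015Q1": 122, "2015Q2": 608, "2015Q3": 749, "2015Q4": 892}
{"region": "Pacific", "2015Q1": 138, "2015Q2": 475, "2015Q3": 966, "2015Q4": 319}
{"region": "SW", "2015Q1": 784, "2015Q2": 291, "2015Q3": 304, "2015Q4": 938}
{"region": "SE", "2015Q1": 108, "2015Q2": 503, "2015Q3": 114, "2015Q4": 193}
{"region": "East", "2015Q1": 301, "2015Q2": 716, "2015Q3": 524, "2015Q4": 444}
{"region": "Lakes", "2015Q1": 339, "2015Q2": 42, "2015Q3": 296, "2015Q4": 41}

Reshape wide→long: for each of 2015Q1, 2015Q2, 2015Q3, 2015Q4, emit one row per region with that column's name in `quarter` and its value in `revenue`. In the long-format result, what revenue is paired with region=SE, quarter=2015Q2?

503

Unpivoting turns each (region, wide-column) pair into one long row.
The wide cell at row SE, column 2015Q2 holds 503, so the long row (SE, 2015Q2) has revenue=503.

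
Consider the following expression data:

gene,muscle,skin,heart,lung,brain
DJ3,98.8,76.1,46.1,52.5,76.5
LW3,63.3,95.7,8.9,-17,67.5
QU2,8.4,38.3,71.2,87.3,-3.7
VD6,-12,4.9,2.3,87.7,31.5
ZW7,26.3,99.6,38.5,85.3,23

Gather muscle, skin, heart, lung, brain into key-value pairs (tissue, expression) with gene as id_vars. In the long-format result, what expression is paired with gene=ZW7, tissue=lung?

Unpivoting turns each (gene, wide-column) pair into one long row.
The wide cell at row ZW7, column lung holds 85.3, so the long row (ZW7, lung) has expression=85.3.

85.3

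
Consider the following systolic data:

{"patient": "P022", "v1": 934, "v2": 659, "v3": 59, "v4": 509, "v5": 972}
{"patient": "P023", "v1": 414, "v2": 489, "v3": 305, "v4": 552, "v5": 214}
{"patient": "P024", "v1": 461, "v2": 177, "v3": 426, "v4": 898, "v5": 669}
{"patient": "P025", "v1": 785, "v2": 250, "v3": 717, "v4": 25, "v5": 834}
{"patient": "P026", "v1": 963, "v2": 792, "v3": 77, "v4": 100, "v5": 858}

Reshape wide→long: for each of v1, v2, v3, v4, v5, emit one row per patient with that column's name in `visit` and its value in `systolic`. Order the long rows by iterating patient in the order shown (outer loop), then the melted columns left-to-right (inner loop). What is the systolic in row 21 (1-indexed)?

25 rows total (5 × 5). Row 21: index ⌊(21-1)/5⌋ = 4 into patient → P026; (21-1) mod 5 = 0 into the melted columns → v1.
So row 21 is (P026, v1, 963); systolic = 963.

963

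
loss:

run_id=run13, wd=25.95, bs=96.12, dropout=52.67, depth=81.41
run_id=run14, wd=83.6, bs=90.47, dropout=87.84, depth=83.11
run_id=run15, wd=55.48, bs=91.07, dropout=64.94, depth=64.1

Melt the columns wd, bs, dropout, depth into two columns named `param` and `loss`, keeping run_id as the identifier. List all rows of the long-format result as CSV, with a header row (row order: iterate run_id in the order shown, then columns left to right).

run_id,param,loss
run13,wd,25.95
run13,bs,96.12
run13,dropout,52.67
run13,depth,81.41
run14,wd,83.6
run14,bs,90.47
run14,dropout,87.84
run14,depth,83.11
run15,wd,55.48
run15,bs,91.07
run15,dropout,64.94
run15,depth,64.1

Each (run_id, column) pair becomes one row: 3 × 4 = 12 rows.
For example, (run13, wd) → loss=25.95.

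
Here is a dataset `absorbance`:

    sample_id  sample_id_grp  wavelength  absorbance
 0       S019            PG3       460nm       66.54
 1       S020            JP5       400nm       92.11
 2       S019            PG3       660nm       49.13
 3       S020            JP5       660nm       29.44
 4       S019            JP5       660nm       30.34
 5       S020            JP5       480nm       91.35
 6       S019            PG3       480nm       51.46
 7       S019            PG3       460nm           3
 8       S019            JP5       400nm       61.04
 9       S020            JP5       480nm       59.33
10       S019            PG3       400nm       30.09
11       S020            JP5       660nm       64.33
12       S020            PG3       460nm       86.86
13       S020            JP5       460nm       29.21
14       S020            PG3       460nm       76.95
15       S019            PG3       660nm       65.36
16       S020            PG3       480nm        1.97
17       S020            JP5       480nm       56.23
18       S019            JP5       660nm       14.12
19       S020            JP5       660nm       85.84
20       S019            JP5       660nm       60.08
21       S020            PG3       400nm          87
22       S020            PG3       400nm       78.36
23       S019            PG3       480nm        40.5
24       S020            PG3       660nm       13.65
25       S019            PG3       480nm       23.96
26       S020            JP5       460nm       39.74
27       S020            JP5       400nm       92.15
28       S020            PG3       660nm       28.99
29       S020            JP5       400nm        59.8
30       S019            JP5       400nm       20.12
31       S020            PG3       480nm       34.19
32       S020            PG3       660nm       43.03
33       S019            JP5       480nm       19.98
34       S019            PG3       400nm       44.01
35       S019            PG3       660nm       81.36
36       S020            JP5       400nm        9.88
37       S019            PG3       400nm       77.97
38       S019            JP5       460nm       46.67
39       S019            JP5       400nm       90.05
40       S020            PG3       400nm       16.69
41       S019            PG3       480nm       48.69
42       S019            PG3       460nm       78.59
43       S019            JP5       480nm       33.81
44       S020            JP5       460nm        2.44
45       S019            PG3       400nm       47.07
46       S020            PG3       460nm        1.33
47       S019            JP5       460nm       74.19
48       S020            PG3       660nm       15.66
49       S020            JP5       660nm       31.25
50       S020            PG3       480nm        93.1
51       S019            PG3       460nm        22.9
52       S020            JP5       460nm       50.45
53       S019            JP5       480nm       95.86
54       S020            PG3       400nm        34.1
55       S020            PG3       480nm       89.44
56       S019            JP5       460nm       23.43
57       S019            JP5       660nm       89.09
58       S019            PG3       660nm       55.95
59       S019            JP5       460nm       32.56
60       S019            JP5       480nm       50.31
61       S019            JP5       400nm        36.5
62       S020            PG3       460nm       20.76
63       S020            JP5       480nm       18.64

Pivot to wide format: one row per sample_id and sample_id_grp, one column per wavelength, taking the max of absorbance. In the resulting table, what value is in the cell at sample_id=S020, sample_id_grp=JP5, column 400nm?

Rows with sample_id=S020, sample_id_grp=JP5 and wavelength=400nm: absorbance values are 92.11, 92.15, 59.8, 9.88.
max(92.11, 92.15, 59.8, 9.88) = 92.15.

92.15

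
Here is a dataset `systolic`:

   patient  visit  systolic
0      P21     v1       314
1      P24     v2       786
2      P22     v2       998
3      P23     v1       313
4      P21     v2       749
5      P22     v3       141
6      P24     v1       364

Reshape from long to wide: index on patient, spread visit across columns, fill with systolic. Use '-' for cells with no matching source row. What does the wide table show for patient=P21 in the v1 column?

314

The long row with patient=P21, visit=v1 has systolic=314.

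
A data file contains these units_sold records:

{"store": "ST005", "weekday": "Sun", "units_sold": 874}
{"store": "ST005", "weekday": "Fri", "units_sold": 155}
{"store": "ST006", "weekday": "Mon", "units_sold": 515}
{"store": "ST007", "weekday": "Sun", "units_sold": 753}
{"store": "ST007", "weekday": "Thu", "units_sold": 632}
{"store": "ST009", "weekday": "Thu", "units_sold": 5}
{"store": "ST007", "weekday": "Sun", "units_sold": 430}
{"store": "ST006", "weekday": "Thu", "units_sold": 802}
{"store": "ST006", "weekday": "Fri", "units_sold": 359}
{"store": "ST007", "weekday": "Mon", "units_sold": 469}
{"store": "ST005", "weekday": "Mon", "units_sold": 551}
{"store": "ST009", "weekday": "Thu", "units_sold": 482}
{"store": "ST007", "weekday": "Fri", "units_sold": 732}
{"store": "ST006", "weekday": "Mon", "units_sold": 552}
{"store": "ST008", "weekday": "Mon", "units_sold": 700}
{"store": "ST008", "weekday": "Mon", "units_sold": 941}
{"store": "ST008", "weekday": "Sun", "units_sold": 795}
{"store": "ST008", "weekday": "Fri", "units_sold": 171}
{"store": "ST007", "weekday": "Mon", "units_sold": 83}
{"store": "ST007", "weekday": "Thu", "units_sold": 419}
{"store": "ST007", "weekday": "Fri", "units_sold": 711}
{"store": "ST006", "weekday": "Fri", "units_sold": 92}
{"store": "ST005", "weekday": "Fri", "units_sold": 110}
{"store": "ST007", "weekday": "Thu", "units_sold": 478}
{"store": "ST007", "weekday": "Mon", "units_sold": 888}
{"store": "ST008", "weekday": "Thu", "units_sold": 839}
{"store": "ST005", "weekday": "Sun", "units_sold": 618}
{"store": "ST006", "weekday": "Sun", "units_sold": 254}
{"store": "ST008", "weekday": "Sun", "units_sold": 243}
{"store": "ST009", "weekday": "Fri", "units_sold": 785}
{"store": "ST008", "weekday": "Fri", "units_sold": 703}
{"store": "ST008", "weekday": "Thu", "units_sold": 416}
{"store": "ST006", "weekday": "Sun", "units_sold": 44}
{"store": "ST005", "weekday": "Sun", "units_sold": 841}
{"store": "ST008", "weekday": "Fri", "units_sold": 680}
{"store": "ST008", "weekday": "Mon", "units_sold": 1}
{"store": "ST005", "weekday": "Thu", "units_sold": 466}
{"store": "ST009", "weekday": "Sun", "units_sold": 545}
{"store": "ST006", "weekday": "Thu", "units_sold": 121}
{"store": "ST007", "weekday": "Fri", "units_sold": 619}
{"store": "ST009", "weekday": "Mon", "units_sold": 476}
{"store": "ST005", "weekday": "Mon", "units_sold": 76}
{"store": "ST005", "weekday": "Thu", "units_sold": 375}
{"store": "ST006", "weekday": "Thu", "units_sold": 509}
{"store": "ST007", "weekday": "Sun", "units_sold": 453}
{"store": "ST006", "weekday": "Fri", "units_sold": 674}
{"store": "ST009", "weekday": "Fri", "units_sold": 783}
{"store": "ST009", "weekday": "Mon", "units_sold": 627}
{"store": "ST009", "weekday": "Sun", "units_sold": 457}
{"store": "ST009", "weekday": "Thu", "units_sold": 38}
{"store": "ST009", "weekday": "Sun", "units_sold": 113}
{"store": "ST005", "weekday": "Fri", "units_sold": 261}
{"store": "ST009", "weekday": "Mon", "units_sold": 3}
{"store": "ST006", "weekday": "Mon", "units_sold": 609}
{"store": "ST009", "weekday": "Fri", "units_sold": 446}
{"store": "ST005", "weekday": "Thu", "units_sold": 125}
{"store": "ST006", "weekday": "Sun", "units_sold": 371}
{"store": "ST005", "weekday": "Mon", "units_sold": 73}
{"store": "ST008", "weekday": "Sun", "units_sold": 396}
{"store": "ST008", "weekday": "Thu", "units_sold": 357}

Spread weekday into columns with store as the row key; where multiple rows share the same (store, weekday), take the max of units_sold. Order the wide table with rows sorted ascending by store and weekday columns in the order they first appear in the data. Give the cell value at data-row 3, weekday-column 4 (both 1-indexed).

632

With rows sorted ascending by store, row 3 is store=ST007. weekday columns in first-appearance order: Sun, Fri, Mon, Thu; column 4 is Thu.
Long rows with store=ST007, weekday=Thu: max(632, 419, 478) = 632.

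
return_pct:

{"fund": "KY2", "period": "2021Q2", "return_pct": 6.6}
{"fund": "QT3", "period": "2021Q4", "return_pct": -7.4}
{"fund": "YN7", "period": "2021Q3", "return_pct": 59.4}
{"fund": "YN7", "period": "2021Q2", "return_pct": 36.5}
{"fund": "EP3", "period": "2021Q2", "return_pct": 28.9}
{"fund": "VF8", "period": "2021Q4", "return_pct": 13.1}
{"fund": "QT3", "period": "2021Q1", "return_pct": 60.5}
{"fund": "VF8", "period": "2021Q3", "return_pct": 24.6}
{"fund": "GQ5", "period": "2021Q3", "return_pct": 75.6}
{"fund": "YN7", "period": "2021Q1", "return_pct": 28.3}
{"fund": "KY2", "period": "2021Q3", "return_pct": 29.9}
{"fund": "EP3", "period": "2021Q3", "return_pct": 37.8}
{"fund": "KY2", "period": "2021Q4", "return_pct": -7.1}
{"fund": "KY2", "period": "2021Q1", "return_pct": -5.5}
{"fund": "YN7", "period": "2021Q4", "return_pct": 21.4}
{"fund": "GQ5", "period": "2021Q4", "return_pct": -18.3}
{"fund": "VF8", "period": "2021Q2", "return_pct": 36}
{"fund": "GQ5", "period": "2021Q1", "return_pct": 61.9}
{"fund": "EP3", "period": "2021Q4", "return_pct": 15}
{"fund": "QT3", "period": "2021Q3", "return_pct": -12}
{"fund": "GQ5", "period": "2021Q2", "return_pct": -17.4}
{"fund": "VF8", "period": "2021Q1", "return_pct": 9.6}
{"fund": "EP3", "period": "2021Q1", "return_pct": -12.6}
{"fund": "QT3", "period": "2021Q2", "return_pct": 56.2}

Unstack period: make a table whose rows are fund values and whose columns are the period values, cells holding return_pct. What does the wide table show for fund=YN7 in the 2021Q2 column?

36.5

Wide layout: rows indexed by fund, columns are the 4 distinct period values (2021Q2, 2021Q4, 2021Q3, 2021Q1).
Cell (fund=YN7, period=2021Q2) draws from the long row where fund=YN7 and period=2021Q2, which has return_pct=36.5.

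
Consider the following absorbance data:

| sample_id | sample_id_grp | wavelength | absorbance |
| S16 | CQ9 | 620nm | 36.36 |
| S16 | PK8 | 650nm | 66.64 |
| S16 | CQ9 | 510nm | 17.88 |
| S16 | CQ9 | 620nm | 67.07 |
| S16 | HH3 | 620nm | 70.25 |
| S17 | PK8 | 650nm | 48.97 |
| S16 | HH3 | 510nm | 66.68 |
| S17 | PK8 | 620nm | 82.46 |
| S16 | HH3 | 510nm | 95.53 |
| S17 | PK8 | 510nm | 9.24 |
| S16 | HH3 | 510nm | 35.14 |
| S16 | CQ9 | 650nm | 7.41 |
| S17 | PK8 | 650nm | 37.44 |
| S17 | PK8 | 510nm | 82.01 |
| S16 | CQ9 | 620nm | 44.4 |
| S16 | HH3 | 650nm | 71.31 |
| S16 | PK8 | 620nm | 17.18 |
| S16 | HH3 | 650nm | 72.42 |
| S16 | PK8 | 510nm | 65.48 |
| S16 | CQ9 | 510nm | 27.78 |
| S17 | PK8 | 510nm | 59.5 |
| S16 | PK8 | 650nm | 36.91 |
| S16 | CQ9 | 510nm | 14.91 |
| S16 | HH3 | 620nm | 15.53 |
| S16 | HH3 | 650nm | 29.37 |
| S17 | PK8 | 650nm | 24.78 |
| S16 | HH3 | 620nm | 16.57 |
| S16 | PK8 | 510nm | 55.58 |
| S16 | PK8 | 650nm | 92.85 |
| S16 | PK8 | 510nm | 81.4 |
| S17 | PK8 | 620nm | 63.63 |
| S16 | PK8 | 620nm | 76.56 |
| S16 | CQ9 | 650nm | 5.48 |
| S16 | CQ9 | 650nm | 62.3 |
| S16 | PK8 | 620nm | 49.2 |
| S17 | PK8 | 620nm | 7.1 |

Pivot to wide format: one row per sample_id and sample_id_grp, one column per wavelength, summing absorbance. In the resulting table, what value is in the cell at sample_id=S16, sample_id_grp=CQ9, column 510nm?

Rows with sample_id=S16, sample_id_grp=CQ9 and wavelength=510nm: absorbance values are 17.88, 27.78, 14.91.
17.88 + 27.78 + 14.91 = 60.57.

60.57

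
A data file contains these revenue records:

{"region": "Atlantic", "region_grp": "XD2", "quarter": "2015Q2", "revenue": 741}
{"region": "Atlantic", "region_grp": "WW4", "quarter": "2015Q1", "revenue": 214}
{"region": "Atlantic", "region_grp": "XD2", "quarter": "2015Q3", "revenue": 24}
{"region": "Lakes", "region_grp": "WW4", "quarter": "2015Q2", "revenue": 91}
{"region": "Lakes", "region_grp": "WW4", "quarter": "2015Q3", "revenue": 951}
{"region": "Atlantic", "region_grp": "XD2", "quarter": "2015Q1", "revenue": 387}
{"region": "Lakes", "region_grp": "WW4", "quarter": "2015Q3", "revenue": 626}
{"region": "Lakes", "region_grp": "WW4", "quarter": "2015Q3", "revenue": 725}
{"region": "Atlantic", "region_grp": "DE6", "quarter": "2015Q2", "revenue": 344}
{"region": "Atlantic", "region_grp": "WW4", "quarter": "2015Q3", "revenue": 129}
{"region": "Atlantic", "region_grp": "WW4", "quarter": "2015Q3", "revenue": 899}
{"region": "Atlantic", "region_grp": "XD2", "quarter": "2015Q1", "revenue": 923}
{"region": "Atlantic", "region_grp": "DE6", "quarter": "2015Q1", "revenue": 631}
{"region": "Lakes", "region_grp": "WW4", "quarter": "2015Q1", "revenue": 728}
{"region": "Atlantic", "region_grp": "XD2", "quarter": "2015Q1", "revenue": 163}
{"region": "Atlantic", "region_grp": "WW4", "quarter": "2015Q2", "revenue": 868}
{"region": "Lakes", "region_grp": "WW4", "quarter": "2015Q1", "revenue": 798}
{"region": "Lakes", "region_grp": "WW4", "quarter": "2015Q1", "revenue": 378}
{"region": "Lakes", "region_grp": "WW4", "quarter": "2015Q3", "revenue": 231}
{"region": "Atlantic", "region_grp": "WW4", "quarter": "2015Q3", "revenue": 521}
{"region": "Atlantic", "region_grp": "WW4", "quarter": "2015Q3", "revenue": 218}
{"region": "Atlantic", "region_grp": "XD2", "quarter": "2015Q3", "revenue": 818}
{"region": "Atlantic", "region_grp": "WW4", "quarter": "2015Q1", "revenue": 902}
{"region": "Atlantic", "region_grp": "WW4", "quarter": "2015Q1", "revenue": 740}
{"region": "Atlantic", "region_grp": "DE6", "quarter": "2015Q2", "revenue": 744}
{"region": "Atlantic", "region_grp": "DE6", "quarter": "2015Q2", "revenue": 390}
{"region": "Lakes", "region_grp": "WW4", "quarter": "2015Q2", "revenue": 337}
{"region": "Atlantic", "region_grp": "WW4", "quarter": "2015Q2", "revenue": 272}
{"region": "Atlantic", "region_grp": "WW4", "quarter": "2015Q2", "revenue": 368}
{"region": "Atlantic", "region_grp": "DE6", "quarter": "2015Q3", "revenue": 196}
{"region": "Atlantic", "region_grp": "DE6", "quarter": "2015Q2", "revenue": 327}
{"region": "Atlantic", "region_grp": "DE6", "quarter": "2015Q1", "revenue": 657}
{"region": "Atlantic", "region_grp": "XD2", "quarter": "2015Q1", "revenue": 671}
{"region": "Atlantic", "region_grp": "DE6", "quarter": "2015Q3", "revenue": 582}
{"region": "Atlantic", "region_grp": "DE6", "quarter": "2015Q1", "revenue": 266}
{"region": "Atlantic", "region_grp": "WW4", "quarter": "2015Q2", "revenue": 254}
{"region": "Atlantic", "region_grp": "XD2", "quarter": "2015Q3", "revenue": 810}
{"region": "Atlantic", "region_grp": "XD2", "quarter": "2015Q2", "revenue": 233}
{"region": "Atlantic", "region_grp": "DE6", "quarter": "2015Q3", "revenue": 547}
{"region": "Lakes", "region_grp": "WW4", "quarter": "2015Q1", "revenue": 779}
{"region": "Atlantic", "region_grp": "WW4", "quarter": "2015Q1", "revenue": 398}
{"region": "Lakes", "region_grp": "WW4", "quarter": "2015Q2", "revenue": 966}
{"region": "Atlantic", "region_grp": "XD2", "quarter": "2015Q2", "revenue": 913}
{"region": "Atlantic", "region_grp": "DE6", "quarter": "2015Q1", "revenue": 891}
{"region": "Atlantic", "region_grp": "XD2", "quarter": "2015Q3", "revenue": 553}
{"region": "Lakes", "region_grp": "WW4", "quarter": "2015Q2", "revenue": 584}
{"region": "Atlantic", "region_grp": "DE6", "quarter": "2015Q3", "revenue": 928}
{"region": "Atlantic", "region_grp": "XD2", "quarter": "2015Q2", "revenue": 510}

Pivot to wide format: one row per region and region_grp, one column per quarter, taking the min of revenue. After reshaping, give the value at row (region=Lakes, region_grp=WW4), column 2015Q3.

231

Rows with region=Lakes, region_grp=WW4 and quarter=2015Q3: revenue values are 951, 626, 725, 231.
min(951, 626, 725, 231) = 231.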